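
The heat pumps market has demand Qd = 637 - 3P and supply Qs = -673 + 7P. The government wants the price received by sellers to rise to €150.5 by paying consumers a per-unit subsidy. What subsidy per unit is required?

Required subsidy s = €65 per unit

At a seller price of 150.5, quantity supplied is -673 + 7·150.5 = 380.5.
Buyers absorb 380.5 only when they pay Pb with 637 − 3·Pb = 380.5, i.e. Pb = 85.5.
s = Ps − Pb = 150.5 − 85.5 = 65.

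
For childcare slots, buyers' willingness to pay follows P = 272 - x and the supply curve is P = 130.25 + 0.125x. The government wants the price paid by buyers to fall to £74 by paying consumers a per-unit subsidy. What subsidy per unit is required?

At a buyer price of 74, quantity demanded is 272 − 1·74 = 198.
Sellers supply 198 only when they receive Ps = 130.25 + 0.125·198 = 155.
s = Ps − Pb = 155 − 74 = 81.

Required subsidy s = £81 per unit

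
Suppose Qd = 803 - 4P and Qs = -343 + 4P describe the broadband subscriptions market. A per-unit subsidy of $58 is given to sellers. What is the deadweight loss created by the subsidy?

Deadweight loss = $3364

Pre-subsidy: 803 - 4P = -343 + 4P gives P* = 143.25, Q* = 230.
With the subsidy, sellers receive Ps = Pb + 58 for each unit, where Pb is the price buyers pay.
Supply in terms of Pb becomes Qs = -343 + 4(Pb + 58) = -111 + 4Pb. Setting this equal to demand: 803 - 4Pb = -111 + 4Pb, so Pb = 114.25.
Sellers receive Ps = 114.25 + 58 = 172.25; Q' = 803 − 4·114.25 = 346.
The subsidy expands output by 346 − 230 = 116 past the efficient level; on those units the gap between marginal cost and willingness to pay runs from 0 up to 58.
DWL = ½ × 58 × 116 = 3364.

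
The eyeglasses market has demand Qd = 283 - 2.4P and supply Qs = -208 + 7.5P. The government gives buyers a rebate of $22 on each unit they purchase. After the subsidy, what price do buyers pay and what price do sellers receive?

Buyers pay 3260/99; sellers receive 5438/99

Pre-subsidy: 283 - 2.4P = -208 + 7.5P gives P* = 4910/99, Q* = 5411/33.
With the rebate, buyers effectively pay Pb = Ps − 22, where Ps is the price sellers receive.
Demand in terms of Ps becomes Qd = 283 − 2.4(Ps − 22) = 335.8 - 2.4Ps. Setting this equal to supply: 335.8 - 2.4Ps = -208 + 7.5Ps, so Ps = 5438/99.
Buyers pay Pb = 5438/99 − 22 = 3260/99; Q' = -208 + 7.5·(5438/99) = 6731/33.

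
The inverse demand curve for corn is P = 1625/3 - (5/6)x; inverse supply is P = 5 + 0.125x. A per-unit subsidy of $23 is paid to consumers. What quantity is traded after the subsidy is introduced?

Pre-subsidy: 1625/3 - (5/6)x = 5 + 0.125x gives x* = 560 and P* = 75.
With the rebate, buyers effectively pay Pb = Ps − 23, where Ps is the price sellers receive.
On the curves, Pb = 1625/3 - (5/6)x and Ps = 5 + 0.125x; the wedge Ps − Pb = 23 gives 5 + 0.125x − (1625/3 - (5/6)x) = 23, so x' = 584.
Then Pb = 1625/3 − (5/6)·584 = 55 and Ps = 5 + 0.125·584 = 78.

x' = 584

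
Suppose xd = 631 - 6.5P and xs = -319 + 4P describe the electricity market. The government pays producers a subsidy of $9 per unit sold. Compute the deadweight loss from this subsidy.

Pre-subsidy: 631 - 6.5P = -319 + 4P gives P* = 1900/21, x* = 901/21.
With the subsidy, sellers receive Ps = Pb + 9 for each unit, where Pb is the price buyers pay.
Supply in terms of Pb becomes xs = -319 + 4(Pb + 9) = -283 + 4Pb. Setting this equal to demand: 631 - 6.5Pb = -283 + 4Pb, so Pb = 1828/21.
Sellers receive Ps = 1828/21 + 9 = 2017/21; x' = 631 − 6.5·(1828/21) = 1369/21.
The subsidy expands output by 1369/21 − 901/21 = 156/7 past the efficient level; on those units the gap between marginal cost and willingness to pay runs from 0 up to 9.
DWL = ½ × 9 × 156/7 = 702/7.

Deadweight loss = 702/7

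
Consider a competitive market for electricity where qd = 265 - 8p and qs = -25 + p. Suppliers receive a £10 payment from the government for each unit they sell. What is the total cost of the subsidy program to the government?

Government cost = 1450/9

Pre-subsidy: 265 - 8p = -25 + p gives p* = 290/9, q* = 65/9.
With the subsidy, sellers receive ps = pb + 10 for each unit, where pb is the price buyers pay.
Supply in terms of pb becomes qs = -25 + 1(pb + 10) = -15 + pb. Setting this equal to demand: 265 - 8pb = -15 + pb, so pb = 280/9.
Sellers receive ps = 280/9 + 10 = 370/9; q' = 265 − 8·(280/9) = 145/9.
Government outlay = subsidy × quantity = 10 × 145/9 = 1450/9.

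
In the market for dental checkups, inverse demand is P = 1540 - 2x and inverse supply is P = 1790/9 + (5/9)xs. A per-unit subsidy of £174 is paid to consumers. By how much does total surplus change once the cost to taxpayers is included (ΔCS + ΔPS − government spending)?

Pre-subsidy: 1540 - 2x = 1790/9 + (5/9)x gives x* = 12070/23 and P* = 11280/23.
With the rebate, buyers effectively pay Pb = Ps − 174, where Ps is the price sellers receive.
On the curves, Pb = 1540 - 2x and Ps = 1790/9 + (5/9)x; the wedge Ps − Pb = 174 gives 1790/9 + (5/9)x − (1540 - 2x) = 174, so x' = 13636/23.
Then Pb = 1540 − 2·(13636/23) = 8148/23 and Ps = 1790/9 + (5/9)·(13636/23) = 12150/23.
ΔCS = ½(12070/23 + 13636/23)(11280/23 − 8148/23) = 40255596/529; ΔPS = ½(12070/23 + 13636/23)(12150/23 − 11280/23) = 11182110/529.
Government spending = 174 × 13636/23 = 2372664/23.
Net change = 40255596/529 + 11182110/529 − 2372664/23 = -136242/23. The loss equals the DWL triangle ½·174·1566/23.

Net change in total surplus = -136242/23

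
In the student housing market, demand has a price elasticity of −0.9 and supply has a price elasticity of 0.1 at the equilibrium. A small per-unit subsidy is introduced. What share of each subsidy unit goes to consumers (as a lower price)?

For a small subsidy around the equilibrium, the benefit split depends on the relative slopes, which at a point are proportional to the elasticities.
Buyer share = εs/(εs + |εd|) = 0.1/(0.1 + 0.9) = 0.1; seller share = |εd|/(εs + |εd|) = 0.9.

Consumer share = 0.1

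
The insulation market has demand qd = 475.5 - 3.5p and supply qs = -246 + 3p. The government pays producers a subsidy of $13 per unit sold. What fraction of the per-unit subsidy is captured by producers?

Producer share = 7/13

Pre-subsidy: 475.5 - 3.5p = -246 + 3p gives p* = 111, q* = 87.
With the subsidy, sellers receive ps = pb + 13 for each unit, where pb is the price buyers pay.
Supply in terms of pb becomes qs = -246 + 3(pb + 13) = -207 + 3pb. Setting this equal to demand: 475.5 - 3.5pb = -207 + 3pb, so pb = 105.
Sellers receive ps = 105 + 13 = 118; q' = 475.5 − 3.5·105 = 108.
Buyers' price falls by p* − pb = 111 − 105 = 6; sellers' price rises by ps − p* = 118 − 111 = 7.
So producers capture 7/13 = 7/13 of each unit of subsidy.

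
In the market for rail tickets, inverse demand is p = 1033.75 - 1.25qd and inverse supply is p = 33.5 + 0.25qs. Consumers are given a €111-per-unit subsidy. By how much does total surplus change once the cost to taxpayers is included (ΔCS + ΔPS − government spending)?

Pre-subsidy: 1033.75 - 1.25q = 33.5 + 0.25q gives q* = 4001/6 and p* = 4805/24.
With the rebate, buyers effectively pay pb = ps − 111, where ps is the price sellers receive.
On the curves, pb = 1033.75 - 1.25q and ps = 33.5 + 0.25q; the wedge ps − pb = 111 gives 33.5 + 0.25q − (1033.75 - 1.25q) = 111, so q' = 4445/6.
Then pb = 1033.75 − 1.25·(4445/6) = 2585/24 and ps = 33.5 + 0.25·(4445/6) = 5249/24.
ΔCS = ½(4001/6 + 4445/6)(4805/24 − 2585/24) = 781255/12; ΔPS = ½(4001/6 + 4445/6)(5249/24 − 4805/24) = 156251/12.
Government spending = 111 × 4445/6 = 82232.5.
Net change = 781255/12 + 156251/12 − 82232.5 = -4107. The loss equals the DWL triangle ½·111·74.

Net change in total surplus = -€4107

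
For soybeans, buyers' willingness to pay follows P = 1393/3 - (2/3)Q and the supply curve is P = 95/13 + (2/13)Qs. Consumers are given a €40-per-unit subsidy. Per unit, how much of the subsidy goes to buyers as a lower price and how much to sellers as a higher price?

Buyers gain €32.5 per unit; sellers gain €7.5 per unit

Pre-subsidy: 1393/3 - (2/3)Q = 95/13 + (2/13)Q gives Q* = 557 and P* = 93.
With the rebate, buyers effectively pay Pb = Ps − 40, where Ps is the price sellers receive.
On the curves, Pb = 1393/3 - (2/3)Q and Ps = 95/13 + (2/13)Q; the wedge Ps − Pb = 40 gives 95/13 + (2/13)Q − (1393/3 - (2/3)Q) = 40, so Q' = 605.75.
Then Pb = 1393/3 − (2/3)·605.75 = 60.5 and Ps = 95/13 + (2/13)·605.75 = 100.5.
Buyers' price falls by P* − Pb = 93 − 60.5 = 32.5; sellers' price rises by Ps − P* = 100.5 − 93 = 7.5.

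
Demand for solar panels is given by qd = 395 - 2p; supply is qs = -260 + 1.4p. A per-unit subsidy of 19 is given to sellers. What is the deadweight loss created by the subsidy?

Deadweight loss = 2527/17

Pre-subsidy: 395 - 2p = -260 + 1.4p gives p* = 3275/17, q* = 165/17.
With the subsidy, sellers receive ps = pb + 19 for each unit, where pb is the price buyers pay.
Supply in terms of pb becomes qs = -260 + 1.4(pb + 19) = -233.4 + 1.4pb. Setting this equal to demand: 395 - 2pb = -233.4 + 1.4pb, so pb = 3142/17.
Sellers receive ps = 3142/17 + 19 = 3465/17; q' = 395 − 2·(3142/17) = 431/17.
The subsidy expands output by 431/17 − 165/17 = 266/17 past the efficient level; on those units the gap between marginal cost and willingness to pay runs from 0 up to 19.
DWL = ½ × 19 × 266/17 = 2527/17.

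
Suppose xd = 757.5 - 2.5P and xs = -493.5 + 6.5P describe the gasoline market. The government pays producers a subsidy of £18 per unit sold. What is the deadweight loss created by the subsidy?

Deadweight loss = £292.5

Pre-subsidy: 757.5 - 2.5P = -493.5 + 6.5P gives P* = 139, x* = 410.
With the subsidy, sellers receive Ps = Pb + 18 for each unit, where Pb is the price buyers pay.
Supply in terms of Pb becomes xs = -493.5 + 6.5(Pb + 18) = -376.5 + 6.5Pb. Setting this equal to demand: 757.5 - 2.5Pb = -376.5 + 6.5Pb, so Pb = 126.
Sellers receive Ps = 126 + 18 = 144; x' = 757.5 − 2.5·126 = 442.5.
The subsidy expands output by 442.5 − 410 = 32.5 past the efficient level; on those units the gap between marginal cost and willingness to pay runs from 0 up to 18.
DWL = ½ × 18 × 32.5 = 292.5.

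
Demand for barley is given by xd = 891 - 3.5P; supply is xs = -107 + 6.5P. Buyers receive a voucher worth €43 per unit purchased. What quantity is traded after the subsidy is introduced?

x' = 639.525

Pre-subsidy: 891 - 3.5P = -107 + 6.5P gives P* = 99.8, x* = 541.7.
With the rebate, buyers effectively pay Pb = Ps − 43, where Ps is the price sellers receive.
Demand in terms of Ps becomes xd = 891 − 3.5(Ps − 43) = 1041.5 - 3.5Ps. Setting this equal to supply: 1041.5 - 3.5Ps = -107 + 6.5Ps, so Ps = 114.85.
Buyers pay Pb = 114.85 − 43 = 71.85; x' = -107 + 6.5·114.85 = 639.525.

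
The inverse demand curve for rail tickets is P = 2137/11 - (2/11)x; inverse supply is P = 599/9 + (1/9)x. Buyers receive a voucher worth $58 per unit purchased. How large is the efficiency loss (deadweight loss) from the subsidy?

Deadweight loss = $5742

Pre-subsidy: 2137/11 - (2/11)x = 599/9 + (1/9)x gives x* = 436 and P* = 115.
With the rebate, buyers effectively pay Pb = Ps − 58, where Ps is the price sellers receive.
On the curves, Pb = 2137/11 - (2/11)x and Ps = 599/9 + (1/9)x; the wedge Ps − Pb = 58 gives 599/9 + (1/9)x − (2137/11 - (2/11)x) = 58, so x' = 634.
Then Pb = 2137/11 − (2/11)·634 = 79 and Ps = 599/9 + (1/9)·634 = 137.
The subsidy expands output by 634 − 436 = 198 past the efficient level; on those units the gap between marginal cost and willingness to pay runs from 0 up to 58.
DWL = ½ × 58 × 198 = 5742.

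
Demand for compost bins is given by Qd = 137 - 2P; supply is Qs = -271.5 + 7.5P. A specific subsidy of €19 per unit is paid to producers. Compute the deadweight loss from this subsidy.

Pre-subsidy: 137 - 2P = -271.5 + 7.5P gives P* = 43, Q* = 51.
With the subsidy, sellers receive Ps = Pb + 19 for each unit, where Pb is the price buyers pay.
Supply in terms of Pb becomes Qs = -271.5 + 7.5(Pb + 19) = -129 + 7.5Pb. Setting this equal to demand: 137 - 2Pb = -129 + 7.5Pb, so Pb = 28.
Sellers receive Ps = 28 + 19 = 47; Q' = 137 − 2·28 = 81.
The subsidy expands output by 81 − 51 = 30 past the efficient level; on those units the gap between marginal cost and willingness to pay runs from 0 up to 19.
DWL = ½ × 19 × 30 = 285.

Deadweight loss = €285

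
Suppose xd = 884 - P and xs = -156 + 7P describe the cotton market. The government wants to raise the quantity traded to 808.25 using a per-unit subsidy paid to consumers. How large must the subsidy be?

Required subsidy s = 62 per unit

At x = 808.25, invert demand for the buyer price: Pb = (884 − 808.25)/1 = 75.75; invert supply for the seller price: Ps = (808.25 − (-156))/7 = 137.75.
The subsidy must fill the gap: s = Ps − Pb = 137.75 − 75.75 = 62.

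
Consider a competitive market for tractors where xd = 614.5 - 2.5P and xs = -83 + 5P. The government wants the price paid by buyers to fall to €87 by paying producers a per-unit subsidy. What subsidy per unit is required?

At a buyer price of 87, quantity demanded is 614.5 − 2.5·87 = 397.
Sellers supply 397 only when they receive Ps with -83 + 5·Ps = 397, i.e. Ps = 96.
s = Ps − Pb = 96 − 87 = 9.

Required subsidy s = €9 per unit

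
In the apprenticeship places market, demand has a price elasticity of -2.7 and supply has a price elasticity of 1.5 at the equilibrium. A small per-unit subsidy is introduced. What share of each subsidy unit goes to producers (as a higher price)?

For a small subsidy around the equilibrium, the benefit split depends on the relative slopes, which at a point are proportional to the elasticities.
Buyer share = εs/(εs + |εd|) = 1.5/(1.5 + 2.7) = 5/14; seller share = |εd|/(εs + |εd|) = 9/14.
So producers capture 9/14 of the subsidy.

Producer share = 9/14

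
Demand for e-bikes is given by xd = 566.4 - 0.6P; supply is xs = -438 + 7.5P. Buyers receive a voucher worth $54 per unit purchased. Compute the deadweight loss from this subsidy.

Deadweight loss = $810

Pre-subsidy: 566.4 - 0.6P = -438 + 7.5P gives P* = 124, x* = 492.
With the rebate, buyers effectively pay Pb = Ps − 54, where Ps is the price sellers receive.
Demand in terms of Ps becomes xd = 566.4 − 0.6(Ps − 54) = 598.8 - 0.6Ps. Setting this equal to supply: 598.8 - 0.6Ps = -438 + 7.5Ps, so Ps = 128.
Buyers pay Pb = 128 − 54 = 74; x' = -438 + 7.5·128 = 522.
The subsidy expands output by 522 − 492 = 30 past the efficient level; on those units the gap between marginal cost and willingness to pay runs from 0 up to 54.
DWL = ½ × 54 × 30 = 810.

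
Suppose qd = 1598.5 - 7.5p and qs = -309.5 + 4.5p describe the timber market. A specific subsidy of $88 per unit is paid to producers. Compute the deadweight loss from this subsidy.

Pre-subsidy: 1598.5 - 7.5p = -309.5 + 4.5p gives p* = 159, q* = 406.
With the subsidy, sellers receive ps = pb + 88 for each unit, where pb is the price buyers pay.
Supply in terms of pb becomes qs = -309.5 + 4.5(pb + 88) = 86.5 + 4.5pb. Setting this equal to demand: 1598.5 - 7.5pb = 86.5 + 4.5pb, so pb = 126.
Sellers receive ps = 126 + 88 = 214; q' = 1598.5 − 7.5·126 = 653.5.
The subsidy expands output by 653.5 − 406 = 247.5 past the efficient level; on those units the gap between marginal cost and willingness to pay runs from 0 up to 88.
DWL = ½ × 88 × 247.5 = 10890.

Deadweight loss = $10890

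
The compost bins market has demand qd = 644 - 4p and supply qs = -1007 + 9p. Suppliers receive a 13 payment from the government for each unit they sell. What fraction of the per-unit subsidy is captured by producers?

Pre-subsidy: 644 - 4p = -1007 + 9p gives p* = 127, q* = 136.
With the subsidy, sellers receive ps = pb + 13 for each unit, where pb is the price buyers pay.
Supply in terms of pb becomes qs = -1007 + 9(pb + 13) = -890 + 9pb. Setting this equal to demand: 644 - 4pb = -890 + 9pb, so pb = 118.
Sellers receive ps = 118 + 13 = 131; q' = 644 − 4·118 = 172.
Buyers' price falls by p* − pb = 127 − 118 = 9; sellers' price rises by ps − p* = 131 − 127 = 4.
So producers capture 4/13 = 4/13 of each unit of subsidy.

Producer share = 4/13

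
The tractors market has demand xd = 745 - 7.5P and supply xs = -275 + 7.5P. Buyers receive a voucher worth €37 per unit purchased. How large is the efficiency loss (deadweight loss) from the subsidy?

Pre-subsidy: 745 - 7.5P = -275 + 7.5P gives P* = 68, x* = 235.
With the rebate, buyers effectively pay Pb = Ps − 37, where Ps is the price sellers receive.
Demand in terms of Ps becomes xd = 745 − 7.5(Ps − 37) = 1022.5 - 7.5Ps. Setting this equal to supply: 1022.5 - 7.5Ps = -275 + 7.5Ps, so Ps = 86.5.
Buyers pay Pb = 86.5 − 37 = 49.5; x' = -275 + 7.5·86.5 = 373.75.
The subsidy expands output by 373.75 − 235 = 138.75 past the efficient level; on those units the gap between marginal cost and willingness to pay runs from 0 up to 37.
DWL = ½ × 37 × 138.75 = 2566.875.

Deadweight loss = €2566.875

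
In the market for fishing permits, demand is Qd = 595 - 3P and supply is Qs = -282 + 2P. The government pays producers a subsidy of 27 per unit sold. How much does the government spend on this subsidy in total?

Pre-subsidy: 595 - 3P = -282 + 2P gives P* = 175.4, Q* = 68.8.
With the subsidy, sellers receive Ps = Pb + 27 for each unit, where Pb is the price buyers pay.
Supply in terms of Pb becomes Qs = -282 + 2(Pb + 27) = -228 + 2Pb. Setting this equal to demand: 595 - 3Pb = -228 + 2Pb, so Pb = 164.6.
Sellers receive Ps = 164.6 + 27 = 191.6; Q' = 595 − 3·164.6 = 101.2.
Government outlay = subsidy × quantity = 27 × 101.2 = 2732.4.

Government cost = 2732.4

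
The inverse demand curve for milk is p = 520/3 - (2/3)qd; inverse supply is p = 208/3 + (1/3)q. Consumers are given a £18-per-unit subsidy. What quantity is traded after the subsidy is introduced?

q' = 122

Pre-subsidy: 520/3 - (2/3)q = 208/3 + (1/3)q gives q* = 104 and p* = 104.
With the rebate, buyers effectively pay pb = ps − 18, where ps is the price sellers receive.
On the curves, pb = 520/3 - (2/3)q and ps = 208/3 + (1/3)q; the wedge ps − pb = 18 gives 208/3 + (1/3)q − (520/3 - (2/3)q) = 18, so q' = 122.
Then pb = 520/3 − (2/3)·122 = 92 and ps = 208/3 + (1/3)·122 = 110.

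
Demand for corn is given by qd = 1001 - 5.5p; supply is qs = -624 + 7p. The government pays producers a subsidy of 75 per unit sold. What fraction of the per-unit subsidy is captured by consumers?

Consumer share = 0.56

Pre-subsidy: 1001 - 5.5p = -624 + 7p gives p* = 130, q* = 286.
With the subsidy, sellers receive ps = pb + 75 for each unit, where pb is the price buyers pay.
Supply in terms of pb becomes qs = -624 + 7(pb + 75) = -99 + 7pb. Setting this equal to demand: 1001 - 5.5pb = -99 + 7pb, so pb = 88.
Sellers receive ps = 88 + 75 = 163; q' = 1001 − 5.5·88 = 517.
Buyers' price falls by p* − pb = 130 − 88 = 42; sellers' price rises by ps − p* = 163 − 130 = 33.
So consumers capture 42/75 = 0.56 of each unit of subsidy.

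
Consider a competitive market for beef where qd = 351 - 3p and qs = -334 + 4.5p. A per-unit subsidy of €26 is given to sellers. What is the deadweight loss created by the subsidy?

Deadweight loss = €608.4

Pre-subsidy: 351 - 3p = -334 + 4.5p gives p* = 274/3, q* = 77.
With the subsidy, sellers receive ps = pb + 26 for each unit, where pb is the price buyers pay.
Supply in terms of pb becomes qs = -334 + 4.5(pb + 26) = -217 + 4.5pb. Setting this equal to demand: 351 - 3pb = -217 + 4.5pb, so pb = 1136/15.
Sellers receive ps = 1136/15 + 26 = 1526/15; q' = 351 − 3·(1136/15) = 123.8.
The subsidy expands output by 123.8 − 77 = 46.8 past the efficient level; on those units the gap between marginal cost and willingness to pay runs from 0 up to 26.
DWL = ½ × 26 × 46.8 = 608.4.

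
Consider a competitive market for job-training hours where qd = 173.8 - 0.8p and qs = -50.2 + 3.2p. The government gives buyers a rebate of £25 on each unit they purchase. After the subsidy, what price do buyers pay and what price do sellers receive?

Pre-subsidy: 173.8 - 0.8p = -50.2 + 3.2p gives p* = 56, q* = 129.
With the rebate, buyers effectively pay pb = ps − 25, where ps is the price sellers receive.
Demand in terms of ps becomes qd = 173.8 − 0.8(ps − 25) = 193.8 - 0.8ps. Setting this equal to supply: 193.8 - 0.8ps = -50.2 + 3.2ps, so ps = 61.
Buyers pay pb = 61 − 25 = 36; q' = -50.2 + 3.2·61 = 145.

Buyers pay £36; sellers receive £61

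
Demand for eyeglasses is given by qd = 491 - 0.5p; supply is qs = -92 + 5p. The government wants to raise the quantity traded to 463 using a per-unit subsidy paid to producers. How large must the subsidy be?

At q = 463, invert demand for the buyer price: pb = (491 − 463)/0.5 = 56; invert supply for the seller price: ps = (463 − (-92))/5 = 111.
The subsidy must fill the gap: s = ps − pb = 111 − 56 = 55.

Required subsidy s = 55 per unit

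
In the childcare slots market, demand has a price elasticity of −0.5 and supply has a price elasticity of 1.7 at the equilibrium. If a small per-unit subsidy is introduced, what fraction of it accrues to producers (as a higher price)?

For a small subsidy around the equilibrium, the benefit split depends on the relative slopes, which at a point are proportional to the elasticities.
Buyer share = εs/(εs + |εd|) = 1.7/(1.7 + 0.5) = 17/22; seller share = |εd|/(εs + |εd|) = 5/22.
So producers capture 5/22 of the subsidy.

Producer share = 5/22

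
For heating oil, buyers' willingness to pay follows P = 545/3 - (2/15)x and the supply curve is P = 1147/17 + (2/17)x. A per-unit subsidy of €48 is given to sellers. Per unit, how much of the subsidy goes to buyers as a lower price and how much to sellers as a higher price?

Pre-subsidy: 545/3 - (2/15)x = 1147/17 + (2/17)x gives x* = 455 and P* = 121.
With the subsidy, sellers receive Ps = Pb + 48 for each unit, where Pb is the price buyers pay.
On the curves, Pb = 545/3 - (2/15)x and Ps = 1147/17 + (2/17)x; the wedge Ps − Pb = 48 gives 1147/17 + (2/17)x − (545/3 - (2/15)x) = 48, so x' = 646.25.
Then Pb = 545/3 − (2/15)·646.25 = 95.5 and Ps = 1147/17 + (2/17)·646.25 = 143.5.
Buyers' price falls by P* − Pb = 121 − 95.5 = 25.5; sellers' price rises by Ps − P* = 143.5 − 121 = 22.5.

Buyers gain €25.5 per unit; sellers gain €22.5 per unit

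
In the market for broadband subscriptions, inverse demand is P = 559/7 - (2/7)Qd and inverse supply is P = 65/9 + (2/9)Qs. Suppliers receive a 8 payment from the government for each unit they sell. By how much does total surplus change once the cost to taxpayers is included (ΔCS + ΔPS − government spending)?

Net change in total surplus = -63

Pre-subsidy: 559/7 - (2/7)Q = 65/9 + (2/9)Q gives Q* = 143 and P* = 39.
With the subsidy, sellers receive Ps = Pb + 8 for each unit, where Pb is the price buyers pay.
On the curves, Pb = 559/7 - (2/7)Q and Ps = 65/9 + (2/9)Q; the wedge Ps − Pb = 8 gives 65/9 + (2/9)Q − (559/7 - (2/7)Q) = 8, so Q' = 158.75.
Then Pb = 559/7 − (2/7)·158.75 = 34.5 and Ps = 65/9 + (2/9)·158.75 = 42.5.
ΔCS = ½(143 + 158.75)(39 − 34.5) = 678.9375; ΔPS = ½(143 + 158.75)(42.5 − 39) = 528.0625.
Government spending = 8 × 158.75 = 1270.
Net change = 678.9375 + 528.0625 − 1270 = -63. The loss equals the DWL triangle ½·8·15.75.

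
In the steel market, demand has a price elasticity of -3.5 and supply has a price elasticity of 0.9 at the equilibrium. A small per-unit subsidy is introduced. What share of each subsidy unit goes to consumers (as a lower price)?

Consumer share = 9/44

For a small subsidy around the equilibrium, the benefit split depends on the relative slopes, which at a point are proportional to the elasticities.
Buyer share = εs/(εs + |εd|) = 0.9/(0.9 + 3.5) = 9/44; seller share = |εd|/(εs + |εd|) = 35/44.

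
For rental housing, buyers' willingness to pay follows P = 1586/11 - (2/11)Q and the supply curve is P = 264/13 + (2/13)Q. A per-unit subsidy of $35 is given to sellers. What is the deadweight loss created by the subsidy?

Pre-subsidy: 1586/11 - (2/11)Q = 264/13 + (2/13)Q gives Q* = 8857/24 and P* = 925/12.
With the subsidy, sellers receive Ps = Pb + 35 for each unit, where Pb is the price buyers pay.
On the curves, Pb = 1586/11 - (2/11)Q and Ps = 264/13 + (2/13)Q; the wedge Ps − Pb = 35 gives 264/13 + (2/13)Q − (1586/11 - (2/11)Q) = 35, so Q' = 473.3125.
Then Pb = 1586/11 − (2/11)·473.3125 = 58.125 and Ps = 264/13 + (2/13)·473.3125 = 93.125.
The subsidy expands output by 473.3125 − 8857/24 = 5005/48 past the efficient level; on those units the gap between marginal cost and willingness to pay runs from 0 up to 35.
DWL = ½ × 35 × 5005/48 = 175175/96.

Deadweight loss = 175175/96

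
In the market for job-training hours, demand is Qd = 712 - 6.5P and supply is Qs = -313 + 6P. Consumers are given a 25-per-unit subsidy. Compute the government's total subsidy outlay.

Government cost = 6425

Pre-subsidy: 712 - 6.5P = -313 + 6P gives P* = 82, Q* = 179.
With the rebate, buyers effectively pay Pb = Ps − 25, where Ps is the price sellers receive.
Demand in terms of Ps becomes Qd = 712 − 6.5(Ps − 25) = 874.5 - 6.5Ps. Setting this equal to supply: 874.5 - 6.5Ps = -313 + 6Ps, so Ps = 95.
Buyers pay Pb = 95 − 25 = 70; Q' = -313 + 6·95 = 257.
Government outlay = subsidy × quantity = 25 × 257 = 6425.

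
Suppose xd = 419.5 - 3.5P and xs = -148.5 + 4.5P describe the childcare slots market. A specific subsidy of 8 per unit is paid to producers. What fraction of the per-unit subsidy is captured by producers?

Producer share = 0.4375

Pre-subsidy: 419.5 - 3.5P = -148.5 + 4.5P gives P* = 71, x* = 171.
With the subsidy, sellers receive Ps = Pb + 8 for each unit, where Pb is the price buyers pay.
Supply in terms of Pb becomes xs = -148.5 + 4.5(Pb + 8) = -112.5 + 4.5Pb. Setting this equal to demand: 419.5 - 3.5Pb = -112.5 + 4.5Pb, so Pb = 66.5.
Sellers receive Ps = 66.5 + 8 = 74.5; x' = 419.5 − 3.5·66.5 = 186.75.
Buyers' price falls by P* − Pb = 71 − 66.5 = 4.5; sellers' price rises by Ps − P* = 74.5 − 71 = 3.5.
So producers capture 3.5/8 = 0.4375 of each unit of subsidy.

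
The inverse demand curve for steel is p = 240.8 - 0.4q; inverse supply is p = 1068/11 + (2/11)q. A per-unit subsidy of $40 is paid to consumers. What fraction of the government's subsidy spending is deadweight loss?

DWL / government spending = 275/2526

Pre-subsidy: 240.8 - 0.4q = 1068/11 + (2/11)q gives q* = 247 and p* = 142.
With the rebate, buyers effectively pay pb = ps − 40, where ps is the price sellers receive.
On the curves, pb = 240.8 - 0.4q and ps = 1068/11 + (2/11)q; the wedge ps − pb = 40 gives 1068/11 + (2/11)q − (240.8 - 0.4q) = 40, so q' = 315.75.
Then pb = 240.8 − 0.4·315.75 = 114.5 and ps = 1068/11 + (2/11)·315.75 = 154.5.
ΔCS = ½(247 + 315.75)(142 − 114.5) = 7737.8125; ΔPS = ½(247 + 315.75)(154.5 − 142) = 3517.1875.
Government spending = 40 × 315.75 = 12630.
DWL = ½ × 40 × (315.75 − 247) = 1375; fraction = 1375 / 12630 = 275/2526.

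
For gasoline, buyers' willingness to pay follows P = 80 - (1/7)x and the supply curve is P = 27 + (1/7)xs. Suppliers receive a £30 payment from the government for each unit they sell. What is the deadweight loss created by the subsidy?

Deadweight loss = £1575

Pre-subsidy: 80 - (1/7)x = 27 + (1/7)x gives x* = 185.5 and P* = 53.5.
With the subsidy, sellers receive Ps = Pb + 30 for each unit, where Pb is the price buyers pay.
On the curves, Pb = 80 - (1/7)x and Ps = 27 + (1/7)x; the wedge Ps − Pb = 30 gives 27 + (1/7)x − (80 - (1/7)x) = 30, so x' = 290.5.
Then Pb = 80 − (1/7)·290.5 = 38.5 and Ps = 27 + (1/7)·290.5 = 68.5.
The subsidy expands output by 290.5 − 185.5 = 105 past the efficient level; on those units the gap between marginal cost and willingness to pay runs from 0 up to 30.
DWL = ½ × 30 × 105 = 1575.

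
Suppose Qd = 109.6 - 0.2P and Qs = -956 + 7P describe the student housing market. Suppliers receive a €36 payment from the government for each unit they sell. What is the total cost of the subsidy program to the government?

Government cost = €3132

Pre-subsidy: 109.6 - 0.2P = -956 + 7P gives P* = 148, Q* = 80.
With the subsidy, sellers receive Ps = Pb + 36 for each unit, where Pb is the price buyers pay.
Supply in terms of Pb becomes Qs = -956 + 7(Pb + 36) = -704 + 7Pb. Setting this equal to demand: 109.6 - 0.2Pb = -704 + 7Pb, so Pb = 113.
Sellers receive Ps = 113 + 36 = 149; Q' = 109.6 − 0.2·113 = 87.
Government outlay = subsidy × quantity = 36 × 87 = 3132.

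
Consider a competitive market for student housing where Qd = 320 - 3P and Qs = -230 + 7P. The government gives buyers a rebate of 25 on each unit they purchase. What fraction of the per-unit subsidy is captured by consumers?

Pre-subsidy: 320 - 3P = -230 + 7P gives P* = 55, Q* = 155.
With the rebate, buyers effectively pay Pb = Ps − 25, where Ps is the price sellers receive.
Demand in terms of Ps becomes Qd = 320 − 3(Ps − 25) = 395 - 3Ps. Setting this equal to supply: 395 - 3Ps = -230 + 7Ps, so Ps = 62.5.
Buyers pay Pb = 62.5 − 25 = 37.5; Q' = -230 + 7·62.5 = 207.5.
Buyers' price falls by P* − Pb = 55 − 37.5 = 17.5; sellers' price rises by Ps − P* = 62.5 − 55 = 7.5.
So consumers capture 17.5/25 = 0.7 of each unit of subsidy.

Consumer share = 0.7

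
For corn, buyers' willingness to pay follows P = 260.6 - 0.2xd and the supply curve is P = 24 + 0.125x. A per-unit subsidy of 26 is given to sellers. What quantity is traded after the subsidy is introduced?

Pre-subsidy: 260.6 - 0.2x = 24 + 0.125x gives x* = 728 and P* = 115.
With the subsidy, sellers receive Ps = Pb + 26 for each unit, where Pb is the price buyers pay.
On the curves, Pb = 260.6 - 0.2x and Ps = 24 + 0.125x; the wedge Ps − Pb = 26 gives 24 + 0.125x − (260.6 - 0.2x) = 26, so x' = 808.
Then Pb = 260.6 − 0.2·808 = 99 and Ps = 24 + 0.125·808 = 125.

x' = 808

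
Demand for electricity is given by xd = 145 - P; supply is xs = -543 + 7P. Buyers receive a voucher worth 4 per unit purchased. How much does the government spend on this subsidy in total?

Pre-subsidy: 145 - P = -543 + 7P gives P* = 86, x* = 59.
With the rebate, buyers effectively pay Pb = Ps − 4, where Ps is the price sellers receive.
Demand in terms of Ps becomes xd = 145 − 1(Ps − 4) = 149 - Ps. Setting this equal to supply: 149 - Ps = -543 + 7Ps, so Ps = 86.5.
Buyers pay Pb = 86.5 − 4 = 82.5; x' = -543 + 7·86.5 = 62.5.
Government outlay = subsidy × quantity = 4 × 62.5 = 250.

Government cost = 250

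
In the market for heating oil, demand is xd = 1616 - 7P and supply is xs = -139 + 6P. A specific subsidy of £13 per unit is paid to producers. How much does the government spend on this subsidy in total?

Government cost = £9269

Pre-subsidy: 1616 - 7P = -139 + 6P gives P* = 135, x* = 671.
With the subsidy, sellers receive Ps = Pb + 13 for each unit, where Pb is the price buyers pay.
Supply in terms of Pb becomes xs = -139 + 6(Pb + 13) = -61 + 6Pb. Setting this equal to demand: 1616 - 7Pb = -61 + 6Pb, so Pb = 129.
Sellers receive Ps = 129 + 13 = 142; x' = 1616 − 7·129 = 713.
Government outlay = subsidy × quantity = 13 × 713 = 9269.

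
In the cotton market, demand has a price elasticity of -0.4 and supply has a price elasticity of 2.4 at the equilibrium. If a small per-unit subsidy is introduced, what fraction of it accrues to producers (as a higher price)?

For a small subsidy around the equilibrium, the benefit split depends on the relative slopes, which at a point are proportional to the elasticities.
Buyer share = εs/(εs + |εd|) = 2.4/(2.4 + 0.4) = 6/7; seller share = |εd|/(εs + |εd|) = 1/7.
So producers capture 1/7 of the subsidy.

Producer share = 1/7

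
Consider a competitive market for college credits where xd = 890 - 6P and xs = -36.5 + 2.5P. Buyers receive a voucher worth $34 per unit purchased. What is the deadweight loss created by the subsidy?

Deadweight loss = $1020

Pre-subsidy: 890 - 6P = -36.5 + 2.5P gives P* = 109, x* = 236.
With the rebate, buyers effectively pay Pb = Ps − 34, where Ps is the price sellers receive.
Demand in terms of Ps becomes xd = 890 − 6(Ps − 34) = 1094 - 6Ps. Setting this equal to supply: 1094 - 6Ps = -36.5 + 2.5Ps, so Ps = 133.
Buyers pay Pb = 133 − 34 = 99; x' = -36.5 + 2.5·133 = 296.
The subsidy expands output by 296 − 236 = 60 past the efficient level; on those units the gap between marginal cost and willingness to pay runs from 0 up to 34.
DWL = ½ × 34 × 60 = 1020.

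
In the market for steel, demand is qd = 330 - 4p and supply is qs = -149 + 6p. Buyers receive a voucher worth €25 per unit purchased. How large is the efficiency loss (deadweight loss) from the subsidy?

Pre-subsidy: 330 - 4p = -149 + 6p gives p* = 47.9, q* = 138.4.
With the rebate, buyers effectively pay pb = ps − 25, where ps is the price sellers receive.
Demand in terms of ps becomes qd = 330 − 4(ps − 25) = 430 - 4ps. Setting this equal to supply: 430 - 4ps = -149 + 6ps, so ps = 57.9.
Buyers pay pb = 57.9 − 25 = 32.9; q' = -149 + 6·57.9 = 198.4.
The subsidy expands output by 198.4 − 138.4 = 60 past the efficient level; on those units the gap between marginal cost and willingness to pay runs from 0 up to 25.
DWL = ½ × 25 × 60 = 750.

Deadweight loss = €750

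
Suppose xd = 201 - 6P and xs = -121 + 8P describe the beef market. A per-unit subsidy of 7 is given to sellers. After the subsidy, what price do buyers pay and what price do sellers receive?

Pre-subsidy: 201 - 6P = -121 + 8P gives P* = 23, x* = 63.
With the subsidy, sellers receive Ps = Pb + 7 for each unit, where Pb is the price buyers pay.
Supply in terms of Pb becomes xs = -121 + 8(Pb + 7) = -65 + 8Pb. Setting this equal to demand: 201 - 6Pb = -65 + 8Pb, so Pb = 19.
Sellers receive Ps = 19 + 7 = 26; x' = 201 − 6·19 = 87.

Buyers pay 19; sellers receive 26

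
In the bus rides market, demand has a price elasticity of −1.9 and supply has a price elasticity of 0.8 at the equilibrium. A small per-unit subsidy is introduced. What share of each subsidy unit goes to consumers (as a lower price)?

Consumer share = 8/27

For a small subsidy around the equilibrium, the benefit split depends on the relative slopes, which at a point are proportional to the elasticities.
Buyer share = εs/(εs + |εd|) = 0.8/(0.8 + 1.9) = 8/27; seller share = |εd|/(εs + |εd|) = 19/27.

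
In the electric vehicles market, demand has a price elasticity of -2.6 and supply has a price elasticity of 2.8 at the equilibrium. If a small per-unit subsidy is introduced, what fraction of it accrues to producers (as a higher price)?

Producer share = 13/27

For a small subsidy around the equilibrium, the benefit split depends on the relative slopes, which at a point are proportional to the elasticities.
Buyer share = εs/(εs + |εd|) = 2.8/(2.8 + 2.6) = 14/27; seller share = |εd|/(εs + |εd|) = 13/27.
So producers capture 13/27 of the subsidy.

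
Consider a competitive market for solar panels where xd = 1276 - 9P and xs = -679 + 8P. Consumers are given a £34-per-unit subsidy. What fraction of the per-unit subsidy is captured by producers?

Pre-subsidy: 1276 - 9P = -679 + 8P gives P* = 115, x* = 241.
With the rebate, buyers effectively pay Pb = Ps − 34, where Ps is the price sellers receive.
Demand in terms of Ps becomes xd = 1276 − 9(Ps − 34) = 1582 - 9Ps. Setting this equal to supply: 1582 - 9Ps = -679 + 8Ps, so Ps = 133.
Buyers pay Pb = 133 − 34 = 99; x' = -679 + 8·133 = 385.
Buyers' price falls by P* − Pb = 115 − 99 = 16; sellers' price rises by Ps − P* = 133 − 115 = 18.
So producers capture 18/34 = 9/17 of each unit of subsidy.

Producer share = 9/17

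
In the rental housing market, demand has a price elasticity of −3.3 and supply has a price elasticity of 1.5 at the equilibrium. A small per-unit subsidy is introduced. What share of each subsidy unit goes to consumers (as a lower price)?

For a small subsidy around the equilibrium, the benefit split depends on the relative slopes, which at a point are proportional to the elasticities.
Buyer share = εs/(εs + |εd|) = 1.5/(1.5 + 3.3) = 0.3125; seller share = |εd|/(εs + |εd|) = 0.6875.

Consumer share = 0.3125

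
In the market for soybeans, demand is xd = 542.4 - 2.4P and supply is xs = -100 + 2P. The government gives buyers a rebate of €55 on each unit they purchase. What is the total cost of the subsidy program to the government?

Pre-subsidy: 542.4 - 2.4P = -100 + 2P gives P* = 146, x* = 192.
With the rebate, buyers effectively pay Pb = Ps − 55, where Ps is the price sellers receive.
Demand in terms of Ps becomes xd = 542.4 − 2.4(Ps − 55) = 674.4 - 2.4Ps. Setting this equal to supply: 674.4 - 2.4Ps = -100 + 2Ps, so Ps = 176.
Buyers pay Pb = 176 − 55 = 121; x' = -100 + 2·176 = 252.
Government outlay = subsidy × quantity = 55 × 252 = 13860.

Government cost = €13860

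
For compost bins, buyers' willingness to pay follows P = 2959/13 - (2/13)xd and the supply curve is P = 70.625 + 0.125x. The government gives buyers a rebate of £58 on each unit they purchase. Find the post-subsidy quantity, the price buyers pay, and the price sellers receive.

Pre-subsidy: 2959/13 - (2/13)x = 70.625 + 0.125x gives x* = 563 and P* = 141.
With the rebate, buyers effectively pay Pb = Ps − 58, where Ps is the price sellers receive.
On the curves, Pb = 2959/13 - (2/13)x and Ps = 70.625 + 0.125x; the wedge Ps − Pb = 58 gives 70.625 + 0.125x − (2959/13 - (2/13)x) = 58, so x' = 771.
Then Pb = 2959/13 − (2/13)·771 = 109 and Ps = 70.625 + 0.125·771 = 167.

x' = 771; buyers pay £109; sellers receive £167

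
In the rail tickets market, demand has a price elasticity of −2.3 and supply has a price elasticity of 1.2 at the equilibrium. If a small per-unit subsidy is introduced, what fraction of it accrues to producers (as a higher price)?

For a small subsidy around the equilibrium, the benefit split depends on the relative slopes, which at a point are proportional to the elasticities.
Buyer share = εs/(εs + |εd|) = 1.2/(1.2 + 2.3) = 12/35; seller share = |εd|/(εs + |εd|) = 23/35.
So producers capture 23/35 of the subsidy.

Producer share = 23/35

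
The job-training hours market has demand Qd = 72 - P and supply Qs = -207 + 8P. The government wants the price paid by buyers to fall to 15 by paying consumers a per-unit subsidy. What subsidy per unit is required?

At a buyer price of 15, quantity demanded is 72 − 1·15 = 57.
Sellers supply 57 only when they receive Ps with -207 + 8·Ps = 57, i.e. Ps = 33.
s = Ps − Pb = 33 − 15 = 18.

Required subsidy s = 18 per unit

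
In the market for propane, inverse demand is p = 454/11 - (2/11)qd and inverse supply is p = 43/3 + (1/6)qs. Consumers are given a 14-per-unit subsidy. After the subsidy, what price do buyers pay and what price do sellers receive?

Buyers pay 458/23; sellers receive 780/23

Pre-subsidy: 454/11 - (2/11)q = 43/3 + (1/6)q gives q* = 1778/23 and p* = 626/23.
With the rebate, buyers effectively pay pb = ps − 14, where ps is the price sellers receive.
On the curves, pb = 454/11 - (2/11)q and ps = 43/3 + (1/6)q; the wedge ps − pb = 14 gives 43/3 + (1/6)q − (454/11 - (2/11)q) = 14, so q' = 2702/23.
Then pb = 454/11 − (2/11)·(2702/23) = 458/23 and ps = 43/3 + (1/6)·(2702/23) = 780/23.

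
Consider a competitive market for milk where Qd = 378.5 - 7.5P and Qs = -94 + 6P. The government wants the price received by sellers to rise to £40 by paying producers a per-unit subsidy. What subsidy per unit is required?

At a seller price of 40, quantity supplied is -94 + 6·40 = 146.
Buyers absorb 146 only when they pay Pb with 378.5 − 7.5·Pb = 146, i.e. Pb = 31.
s = Ps − Pb = 40 − 31 = 9.

Required subsidy s = £9 per unit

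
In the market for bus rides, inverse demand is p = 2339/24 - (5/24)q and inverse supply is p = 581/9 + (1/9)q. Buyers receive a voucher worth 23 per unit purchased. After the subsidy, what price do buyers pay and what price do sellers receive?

Pre-subsidy: 2339/24 - (5/24)q = 581/9 + (1/9)q gives q* = 103 and p* = 76.
With the rebate, buyers effectively pay pb = ps − 23, where ps is the price sellers receive.
On the curves, pb = 2339/24 - (5/24)q and ps = 581/9 + (1/9)q; the wedge ps − pb = 23 gives 581/9 + (1/9)q − (2339/24 - (5/24)q) = 23, so q' = 175.
Then pb = 2339/24 − (5/24)·175 = 61 and ps = 581/9 + (1/9)·175 = 84.

Buyers pay 61; sellers receive 84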